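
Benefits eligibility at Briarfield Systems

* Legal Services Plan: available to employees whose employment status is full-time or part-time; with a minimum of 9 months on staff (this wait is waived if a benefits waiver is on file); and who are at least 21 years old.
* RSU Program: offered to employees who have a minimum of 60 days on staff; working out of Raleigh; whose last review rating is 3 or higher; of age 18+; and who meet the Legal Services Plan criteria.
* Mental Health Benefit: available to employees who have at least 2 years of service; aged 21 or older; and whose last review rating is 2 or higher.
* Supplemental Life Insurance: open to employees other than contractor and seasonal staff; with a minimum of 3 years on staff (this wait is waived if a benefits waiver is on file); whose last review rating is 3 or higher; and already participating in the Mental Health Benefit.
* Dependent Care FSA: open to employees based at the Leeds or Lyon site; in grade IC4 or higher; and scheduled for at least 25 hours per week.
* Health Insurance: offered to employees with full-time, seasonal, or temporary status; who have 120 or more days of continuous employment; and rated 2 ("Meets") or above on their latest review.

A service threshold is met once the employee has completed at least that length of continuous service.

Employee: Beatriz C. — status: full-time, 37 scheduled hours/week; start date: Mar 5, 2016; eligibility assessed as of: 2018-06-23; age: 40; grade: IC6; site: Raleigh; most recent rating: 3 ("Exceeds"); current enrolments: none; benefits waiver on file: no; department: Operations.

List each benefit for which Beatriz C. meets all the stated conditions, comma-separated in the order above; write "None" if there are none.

Service from Mar 5, 2016 to 2018-06-23: 840 days.
Legal Services Plan — status full-time ✓; no waiver, service 840 days ≥ 9 months (≈270 days) ✓; age 40 ≥ 21 ✓ → eligible.
RSU Program — service 840 days ≥ 60 days ✓; site Raleigh ✓; rating 3 ≥ 3 ✓; age 40 ≥ 18 ✓; eligible for Legal Services Plan ✓ → eligible.
Mental Health Benefit — service 840 days ≥ 2 years (≈730 days) ✓; age 40 ≥ 21 ✓; rating 3 ≥ 2 ✓ → eligible.
Supplemental Life Insurance — status full-time ✓ (not excluded); no waiver, service 840 days < 3 years (≈1095 days) ✗ → not eligible.
Dependent Care FSA — site Raleigh ✗ (not Leeds or Lyon) → not eligible.
Health Insurance — status full-time ✓; service 840 days ≥ 120 days ✓; rating 3 ≥ 2 ✓ → eligible.

Legal Services Plan, RSU Program, Mental Health Benefit, Health Insurance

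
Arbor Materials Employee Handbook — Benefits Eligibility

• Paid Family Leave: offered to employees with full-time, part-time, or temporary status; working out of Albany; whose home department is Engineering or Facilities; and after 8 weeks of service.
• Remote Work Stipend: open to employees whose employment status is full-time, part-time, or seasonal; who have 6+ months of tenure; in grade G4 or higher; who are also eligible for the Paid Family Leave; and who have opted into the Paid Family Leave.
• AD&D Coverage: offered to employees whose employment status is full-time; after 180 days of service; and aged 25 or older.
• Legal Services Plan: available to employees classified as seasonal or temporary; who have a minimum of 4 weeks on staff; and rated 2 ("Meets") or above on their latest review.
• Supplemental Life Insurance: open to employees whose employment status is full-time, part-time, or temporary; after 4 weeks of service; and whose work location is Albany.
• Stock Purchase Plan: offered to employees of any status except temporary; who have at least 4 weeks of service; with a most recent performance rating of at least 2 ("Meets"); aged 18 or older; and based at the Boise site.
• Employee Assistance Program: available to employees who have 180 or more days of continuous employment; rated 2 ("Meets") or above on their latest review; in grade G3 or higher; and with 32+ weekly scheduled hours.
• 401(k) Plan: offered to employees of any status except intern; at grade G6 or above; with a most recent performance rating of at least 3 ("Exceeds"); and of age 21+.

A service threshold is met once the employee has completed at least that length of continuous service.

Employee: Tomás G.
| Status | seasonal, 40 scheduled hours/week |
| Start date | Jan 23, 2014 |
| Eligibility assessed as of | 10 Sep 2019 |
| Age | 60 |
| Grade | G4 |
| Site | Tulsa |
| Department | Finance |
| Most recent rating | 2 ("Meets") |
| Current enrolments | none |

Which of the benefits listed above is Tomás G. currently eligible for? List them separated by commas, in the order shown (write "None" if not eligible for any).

Service from Jan 23, 2014 to 10 Sep 2019: 2056 days.
Paid Family Leave — status seasonal ✗ (requires full-time, part-time, or temporary) → not eligible.
Remote Work Stipend — status seasonal ✓; service 2056 days ≥ 6 months (≈180 days) ✓; grade G4 ≥ G4 ✓; not eligible for Paid Family Leave ✗ → not eligible.
AD&D Coverage — status seasonal ✗ (requires full-time) → not eligible.
Legal Services Plan — status seasonal ✓; service 2056 days ≥ 4 weeks (≈28 days) ✓; rating 2 ≥ 2 ✓ → eligible.
Supplemental Life Insurance — status seasonal ✗ (requires full-time, part-time, or temporary) → not eligible.
Stock Purchase Plan — status seasonal ✓ (not excluded); service 2056 days ≥ 4 weeks (≈28 days) ✓; rating 2 ≥ 2 ✓; age 60 ≥ 18 ✓; site Tulsa ✗ (not Boise) → not eligible.
Employee Assistance Program — service 2056 days ≥ 180 days ✓; rating 2 ≥ 2 ✓; grade G4 ≥ G3 ✓; 40 hrs/wk ≥ 32 ✓ → eligible.
401(k) Plan — status seasonal ✓ (not excluded); grade G4 < G6 ✗ → not eligible.

Legal Services Plan, Employee Assistance Program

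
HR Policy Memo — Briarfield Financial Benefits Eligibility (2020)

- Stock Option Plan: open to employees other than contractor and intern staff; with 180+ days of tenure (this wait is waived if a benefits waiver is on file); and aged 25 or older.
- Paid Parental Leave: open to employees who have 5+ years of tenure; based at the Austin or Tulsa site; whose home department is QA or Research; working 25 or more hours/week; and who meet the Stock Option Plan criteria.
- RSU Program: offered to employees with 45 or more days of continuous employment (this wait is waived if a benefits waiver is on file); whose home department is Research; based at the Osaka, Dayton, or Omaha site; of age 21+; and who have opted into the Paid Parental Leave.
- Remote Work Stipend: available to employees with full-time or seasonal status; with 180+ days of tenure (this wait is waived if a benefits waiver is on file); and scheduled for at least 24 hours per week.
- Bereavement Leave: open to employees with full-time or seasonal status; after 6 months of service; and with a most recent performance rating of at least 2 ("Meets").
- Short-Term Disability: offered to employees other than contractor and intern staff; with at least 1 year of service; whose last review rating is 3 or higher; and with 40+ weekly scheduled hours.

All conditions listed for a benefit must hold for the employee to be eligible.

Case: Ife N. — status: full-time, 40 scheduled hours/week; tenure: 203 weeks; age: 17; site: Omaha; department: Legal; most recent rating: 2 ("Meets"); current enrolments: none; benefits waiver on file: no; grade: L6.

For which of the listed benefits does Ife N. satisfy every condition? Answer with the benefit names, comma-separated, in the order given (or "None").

Stock Option Plan — status full-time ✓ (not excluded); no waiver, service 203 weeks ≥ 180 days ✓; age 17 < 25 ✗ → not eligible.
Paid Parental Leave — service 203 weeks < 5 years (≈1825 days) ✗ → not eligible.
RSU Program — no waiver, service 203 weeks ≥ 45 days ✓; dept Legal ✗ → not eligible.
Remote Work Stipend — status full-time ✓; no waiver, service 203 weeks ≥ 180 days ✓; 40 hrs/wk ≥ 24 ✓ → eligible.
Bereavement Leave — status full-time ✓; service 203 weeks ≥ 6 months (≈180 days) ✓; rating 2 ≥ 2 ✓ → eligible.
Short-Term Disability — status full-time ✓ (not excluded); service 203 weeks ≥ 1 year (≈365 days) ✓; rating 2 < 3 ✗ → not eligible.

Remote Work Stipend, Bereavement Leave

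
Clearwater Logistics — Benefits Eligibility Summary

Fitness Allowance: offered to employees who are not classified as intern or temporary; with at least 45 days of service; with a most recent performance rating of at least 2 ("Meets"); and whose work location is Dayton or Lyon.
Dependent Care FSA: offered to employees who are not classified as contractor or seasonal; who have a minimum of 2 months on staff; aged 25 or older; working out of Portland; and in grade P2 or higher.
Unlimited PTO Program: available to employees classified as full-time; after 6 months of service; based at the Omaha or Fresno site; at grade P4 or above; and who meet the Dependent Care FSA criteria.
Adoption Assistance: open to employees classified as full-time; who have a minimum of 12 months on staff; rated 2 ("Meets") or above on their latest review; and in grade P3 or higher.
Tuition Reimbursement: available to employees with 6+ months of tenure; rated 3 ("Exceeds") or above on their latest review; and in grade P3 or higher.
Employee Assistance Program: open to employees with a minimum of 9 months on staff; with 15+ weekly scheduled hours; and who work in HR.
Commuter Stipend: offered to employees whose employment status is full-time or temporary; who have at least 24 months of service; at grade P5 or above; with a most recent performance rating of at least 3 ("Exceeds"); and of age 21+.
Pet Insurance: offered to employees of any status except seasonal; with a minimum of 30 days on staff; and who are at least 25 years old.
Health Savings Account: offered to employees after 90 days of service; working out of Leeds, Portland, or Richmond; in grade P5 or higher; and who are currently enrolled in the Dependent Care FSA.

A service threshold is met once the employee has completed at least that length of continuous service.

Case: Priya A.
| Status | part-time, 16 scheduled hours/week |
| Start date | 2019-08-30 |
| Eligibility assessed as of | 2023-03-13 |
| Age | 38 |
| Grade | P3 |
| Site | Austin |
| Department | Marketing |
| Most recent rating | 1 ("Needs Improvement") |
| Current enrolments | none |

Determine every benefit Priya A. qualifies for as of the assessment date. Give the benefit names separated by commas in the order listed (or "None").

Service from 2019-08-30 to 2023-03-13: 1291 days.
Fitness Allowance — status part-time ✓ (not excluded); service 1291 days ≥ 45 days ✓; rating 1 < 2 ✗ → not eligible.
Dependent Care FSA — status part-time ✓ (not excluded); service 1291 days ≥ 2 months (≈60 days) ✓; age 38 ≥ 25 ✓; site Austin ✗ (not Portland) → not eligible.
Unlimited PTO Program — status part-time ✗ (requires full-time) → not eligible.
Adoption Assistance — status part-time ✗ (requires full-time) → not eligible.
Tuition Reimbursement — service 1291 days ≥ 6 months (≈180 days) ✓; rating 1 < 3 ✗ → not eligible.
Employee Assistance Program — service 1291 days ≥ 9 months (≈270 days) ✓; 16 hrs/wk ≥ 15 ✓; dept Marketing ✗ → not eligible.
Commuter Stipend — status part-time ✗ (requires full-time or temporary) → not eligible.
Pet Insurance — status part-time ✓ (not excluded); service 1291 days ≥ 30 days ✓; age 38 ≥ 25 ✓ → eligible.
Health Savings Account — service 1291 days ≥ 90 days ✓; site Austin ✗ (not Leeds, Portland, or Richmond) → not eligible.

Pet Insurance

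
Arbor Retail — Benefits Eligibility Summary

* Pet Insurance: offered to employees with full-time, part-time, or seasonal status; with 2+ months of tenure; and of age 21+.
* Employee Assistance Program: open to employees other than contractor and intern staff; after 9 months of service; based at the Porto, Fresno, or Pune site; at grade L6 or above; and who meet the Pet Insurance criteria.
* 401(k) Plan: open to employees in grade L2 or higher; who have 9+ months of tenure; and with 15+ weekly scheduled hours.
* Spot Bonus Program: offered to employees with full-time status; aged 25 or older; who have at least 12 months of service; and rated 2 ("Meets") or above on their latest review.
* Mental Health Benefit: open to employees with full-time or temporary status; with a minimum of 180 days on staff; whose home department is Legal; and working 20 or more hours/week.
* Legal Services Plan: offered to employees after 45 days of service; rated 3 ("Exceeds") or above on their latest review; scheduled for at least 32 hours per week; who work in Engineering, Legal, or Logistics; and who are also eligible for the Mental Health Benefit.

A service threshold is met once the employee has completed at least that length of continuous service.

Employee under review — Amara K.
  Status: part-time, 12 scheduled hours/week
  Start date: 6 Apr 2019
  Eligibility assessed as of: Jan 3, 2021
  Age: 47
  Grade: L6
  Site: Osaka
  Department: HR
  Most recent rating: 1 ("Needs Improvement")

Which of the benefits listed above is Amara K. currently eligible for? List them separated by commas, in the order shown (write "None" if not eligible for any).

Service from 6 Apr 2019 to Jan 3, 2021: 638 days.
Pet Insurance — status part-time ✓; service 638 days ≥ 2 months (≈60 days) ✓; age 47 ≥ 21 ✓ → eligible.
Employee Assistance Program — status part-time ✓ (not excluded); service 638 days ≥ 9 months (≈270 days) ✓; site Osaka ✗ (not Porto, Fresno, or Pune) → not eligible.
401(k) Plan — grade L6 ≥ L2 ✓; service 638 days ≥ 9 months (≈270 days) ✓; 12 hrs/wk < 15 ✗ → not eligible.
Spot Bonus Program — status part-time ✗ (requires full-time) → not eligible.
Mental Health Benefit — status part-time ✗ (requires full-time or temporary) → not eligible.
Legal Services Plan — service 638 days ≥ 45 days ✓; rating 1 < 3 ✗ → not eligible.

Pet Insurance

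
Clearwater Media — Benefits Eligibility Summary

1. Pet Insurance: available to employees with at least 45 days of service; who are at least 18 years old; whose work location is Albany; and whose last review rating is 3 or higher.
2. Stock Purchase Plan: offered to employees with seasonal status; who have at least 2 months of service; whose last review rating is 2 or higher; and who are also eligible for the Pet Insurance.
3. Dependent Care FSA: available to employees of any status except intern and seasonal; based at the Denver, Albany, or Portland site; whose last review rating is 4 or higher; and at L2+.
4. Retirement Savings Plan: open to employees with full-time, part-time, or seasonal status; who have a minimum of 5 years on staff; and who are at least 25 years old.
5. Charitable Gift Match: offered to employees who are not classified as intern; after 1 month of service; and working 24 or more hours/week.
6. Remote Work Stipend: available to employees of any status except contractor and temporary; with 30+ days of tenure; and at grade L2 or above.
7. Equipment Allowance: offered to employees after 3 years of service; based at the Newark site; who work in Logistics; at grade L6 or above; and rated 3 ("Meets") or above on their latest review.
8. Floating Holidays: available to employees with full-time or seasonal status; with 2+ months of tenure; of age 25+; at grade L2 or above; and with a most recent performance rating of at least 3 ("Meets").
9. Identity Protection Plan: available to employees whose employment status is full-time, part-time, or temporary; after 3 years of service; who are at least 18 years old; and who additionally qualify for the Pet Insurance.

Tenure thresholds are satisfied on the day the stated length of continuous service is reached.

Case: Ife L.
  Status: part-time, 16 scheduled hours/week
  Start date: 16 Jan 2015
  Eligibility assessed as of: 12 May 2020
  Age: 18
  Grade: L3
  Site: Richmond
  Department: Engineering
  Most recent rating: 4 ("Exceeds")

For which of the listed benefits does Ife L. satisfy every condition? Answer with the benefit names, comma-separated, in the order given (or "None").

Service from 16 Jan 2015 to 12 May 2020: 1943 days.
Pet Insurance — service 1943 days ≥ 45 days ✓; age 18 ≥ 18 ✓; site Richmond ✗ (not Albany) → not eligible.
Stock Purchase Plan — status part-time ✗ (requires seasonal) → not eligible.
Dependent Care FSA — status part-time ✓ (not excluded); site Richmond ✗ (not Denver, Albany, or Portland) → not eligible.
Retirement Savings Plan — status part-time ✓; service 1943 days ≥ 5 years (≈1825 days) ✓; age 18 < 25 ✗ → not eligible.
Charitable Gift Match — status part-time ✓ (not excluded); service 1943 days ≥ 1 month (≈30 days) ✓; 16 hrs/wk < 24 ✗ → not eligible.
Remote Work Stipend — status part-time ✓ (not excluded); service 1943 days ≥ 30 days ✓; grade L3 ≥ L2 ✓ → eligible.
Equipment Allowance — service 1943 days ≥ 3 years (≈1095 days) ✓; site Richmond ✗ (not Newark) → not eligible.
Floating Holidays — status part-time ✗ (requires full-time or seasonal) → not eligible.
Identity Protection Plan — status part-time ✓; service 1943 days ≥ 3 years (≈1095 days) ✓; age 18 ≥ 18 ✓; not eligible for Pet Insurance ✗ → not eligible.

Remote Work Stipend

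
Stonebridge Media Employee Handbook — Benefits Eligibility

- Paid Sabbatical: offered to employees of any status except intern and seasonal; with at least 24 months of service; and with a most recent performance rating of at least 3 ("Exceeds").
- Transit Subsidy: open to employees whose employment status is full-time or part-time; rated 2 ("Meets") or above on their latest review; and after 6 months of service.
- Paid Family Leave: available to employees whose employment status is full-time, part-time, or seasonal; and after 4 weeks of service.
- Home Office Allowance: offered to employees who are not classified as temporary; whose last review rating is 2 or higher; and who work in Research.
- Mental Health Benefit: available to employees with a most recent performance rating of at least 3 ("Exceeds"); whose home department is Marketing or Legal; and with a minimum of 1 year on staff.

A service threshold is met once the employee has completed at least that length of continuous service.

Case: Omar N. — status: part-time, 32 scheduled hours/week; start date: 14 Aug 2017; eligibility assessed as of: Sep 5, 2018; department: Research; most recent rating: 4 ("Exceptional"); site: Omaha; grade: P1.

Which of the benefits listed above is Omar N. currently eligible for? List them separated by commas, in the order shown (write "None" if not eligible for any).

Transit Subsidy, Paid Family Leave, Home Office Allowance

Service from 14 Aug 2017 to Sep 5, 2018: 387 days.
Paid Sabbatical — status part-time ✓ (not excluded); service 387 days < 24 months (≈720 days) ✗ → not eligible.
Transit Subsidy — status part-time ✓; rating 4 ≥ 2 ✓; service 387 days ≥ 6 months (≈180 days) ✓ → eligible.
Paid Family Leave — status part-time ✓; service 387 days ≥ 4 weeks (≈28 days) ✓ → eligible.
Home Office Allowance — status part-time ✓ (not excluded); rating 4 ≥ 2 ✓; dept Research ✓ → eligible.
Mental Health Benefit — rating 4 ≥ 3 ✓; dept Research ✗ → not eligible.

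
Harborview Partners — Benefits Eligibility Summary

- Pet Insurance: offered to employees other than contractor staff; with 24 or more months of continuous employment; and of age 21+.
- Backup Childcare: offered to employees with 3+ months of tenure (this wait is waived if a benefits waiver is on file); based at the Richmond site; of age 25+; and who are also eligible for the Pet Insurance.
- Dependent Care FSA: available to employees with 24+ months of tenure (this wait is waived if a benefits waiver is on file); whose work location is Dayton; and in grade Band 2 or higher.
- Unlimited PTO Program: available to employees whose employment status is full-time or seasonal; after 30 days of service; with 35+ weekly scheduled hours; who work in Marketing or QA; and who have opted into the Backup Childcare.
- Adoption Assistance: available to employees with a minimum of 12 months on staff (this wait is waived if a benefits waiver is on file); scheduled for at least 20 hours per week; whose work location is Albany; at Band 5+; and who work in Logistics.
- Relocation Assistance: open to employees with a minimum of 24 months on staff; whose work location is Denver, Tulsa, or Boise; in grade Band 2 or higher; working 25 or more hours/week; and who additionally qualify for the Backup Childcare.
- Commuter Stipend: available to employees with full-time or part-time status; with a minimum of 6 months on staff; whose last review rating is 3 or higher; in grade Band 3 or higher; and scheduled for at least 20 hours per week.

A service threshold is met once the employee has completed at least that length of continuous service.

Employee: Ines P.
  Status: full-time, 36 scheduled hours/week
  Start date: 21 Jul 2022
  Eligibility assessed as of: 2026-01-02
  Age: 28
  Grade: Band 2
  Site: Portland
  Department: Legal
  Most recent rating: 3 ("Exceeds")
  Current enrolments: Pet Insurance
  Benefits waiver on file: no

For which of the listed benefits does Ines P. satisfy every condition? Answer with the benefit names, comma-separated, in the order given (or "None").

Pet Insurance

Service from 21 Jul 2022 to 2026-01-02: 1261 days.
Pet Insurance — status full-time ✓ (not excluded); service 1261 days ≥ 24 months (≈720 days) ✓; age 28 ≥ 21 ✓ → eligible.
Backup Childcare — no waiver, service 1261 days ≥ 3 months (≈90 days) ✓; site Portland ✗ (not Richmond) → not eligible.
Dependent Care FSA — no waiver, service 1261 days ≥ 24 months (≈720 days) ✓; site Portland ✗ (not Dayton) → not eligible.
Unlimited PTO Program — status full-time ✓; service 1261 days ≥ 30 days ✓; 36 hrs/wk ≥ 35 ✓; dept Legal ✗ → not eligible.
Adoption Assistance — no waiver, service 1261 days ≥ 12 months (≈360 days) ✓; 36 hrs/wk ≥ 20 ✓; site Portland ✗ (not Albany) → not eligible.
Relocation Assistance — service 1261 days ≥ 24 months (≈720 days) ✓; site Portland ✗ (not Denver, Tulsa, or Boise) → not eligible.
Commuter Stipend — status full-time ✓; service 1261 days ≥ 6 months (≈180 days) ✓; rating 3 ≥ 3 ✓; grade Band 2 < Band 3 ✗ → not eligible.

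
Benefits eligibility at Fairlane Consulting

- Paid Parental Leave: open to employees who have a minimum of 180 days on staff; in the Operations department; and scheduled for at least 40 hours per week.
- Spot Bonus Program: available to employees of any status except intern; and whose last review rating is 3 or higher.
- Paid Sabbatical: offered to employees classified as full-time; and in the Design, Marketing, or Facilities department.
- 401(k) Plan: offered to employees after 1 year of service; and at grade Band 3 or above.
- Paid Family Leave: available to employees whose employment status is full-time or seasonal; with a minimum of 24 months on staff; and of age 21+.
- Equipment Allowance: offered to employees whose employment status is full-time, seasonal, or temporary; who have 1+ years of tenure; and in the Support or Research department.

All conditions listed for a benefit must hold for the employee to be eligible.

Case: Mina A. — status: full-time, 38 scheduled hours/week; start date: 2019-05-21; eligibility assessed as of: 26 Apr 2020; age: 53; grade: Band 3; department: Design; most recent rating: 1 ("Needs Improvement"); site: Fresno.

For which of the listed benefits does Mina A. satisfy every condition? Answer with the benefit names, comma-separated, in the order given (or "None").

Paid Sabbatical

Service from 2019-05-21 to 26 Apr 2020: 341 days.
Paid Parental Leave — service 341 days ≥ 180 days ✓; dept Design ✗ → not eligible.
Spot Bonus Program — status full-time ✓ (not excluded); rating 1 < 3 ✗ → not eligible.
Paid Sabbatical — status full-time ✓; dept Design ✓ → eligible.
401(k) Plan — service 341 days < 1 year (≈365 days) ✗ → not eligible.
Paid Family Leave — status full-time ✓; service 341 days < 24 months (≈720 days) ✗ → not eligible.
Equipment Allowance — status full-time ✓; service 341 days < 1 year (≈365 days) ✗ → not eligible.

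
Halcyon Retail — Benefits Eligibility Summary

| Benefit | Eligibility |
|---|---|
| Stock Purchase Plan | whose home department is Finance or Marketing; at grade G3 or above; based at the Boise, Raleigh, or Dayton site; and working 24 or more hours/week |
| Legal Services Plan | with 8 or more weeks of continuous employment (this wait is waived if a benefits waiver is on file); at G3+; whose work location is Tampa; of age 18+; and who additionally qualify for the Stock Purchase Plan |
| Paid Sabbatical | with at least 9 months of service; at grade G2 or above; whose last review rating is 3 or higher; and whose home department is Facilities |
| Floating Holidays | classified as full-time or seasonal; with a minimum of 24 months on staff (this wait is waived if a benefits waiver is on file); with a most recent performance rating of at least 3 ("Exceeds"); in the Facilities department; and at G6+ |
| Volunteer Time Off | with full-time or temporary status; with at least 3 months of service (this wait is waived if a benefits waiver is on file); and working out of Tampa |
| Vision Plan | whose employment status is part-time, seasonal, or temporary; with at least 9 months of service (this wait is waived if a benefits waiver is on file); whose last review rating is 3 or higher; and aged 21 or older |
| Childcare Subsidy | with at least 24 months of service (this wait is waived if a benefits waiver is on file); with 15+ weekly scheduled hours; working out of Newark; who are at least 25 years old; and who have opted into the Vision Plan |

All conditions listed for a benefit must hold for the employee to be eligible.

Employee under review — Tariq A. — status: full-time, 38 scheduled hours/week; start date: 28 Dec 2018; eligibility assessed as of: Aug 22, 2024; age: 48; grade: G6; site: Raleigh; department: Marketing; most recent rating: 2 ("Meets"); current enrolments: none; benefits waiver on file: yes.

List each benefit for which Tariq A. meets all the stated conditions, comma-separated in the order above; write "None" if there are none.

Service from 28 Dec 2018 to Aug 22, 2024: 2064 days.
Stock Purchase Plan — dept Marketing ✓; grade G6 ≥ G3 ✓; site Raleigh ✓; 38 hrs/wk ≥ 24 ✓ → eligible.
Legal Services Plan — benefits waiver on file ✓; grade G6 ≥ G3 ✓; site Raleigh ✗ (not Tampa) → not eligible.
Paid Sabbatical — service 2064 days ≥ 9 months (≈270 days) ✓; grade G6 ≥ G2 ✓; rating 2 < 3 ✗ → not eligible.
Floating Holidays — status full-time ✓; benefits waiver on file ✓; rating 2 < 3 ✗ → not eligible.
Volunteer Time Off — status full-time ✓; benefits waiver on file ✓; site Raleigh ✗ (not Tampa) → not eligible.
Vision Plan — status full-time ✗ (requires part-time, seasonal, or temporary) → not eligible.
Childcare Subsidy — benefits waiver on file ✓; 38 hrs/wk ≥ 15 ✓; site Raleigh ✗ (not Newark) → not eligible.

Stock Purchase Plan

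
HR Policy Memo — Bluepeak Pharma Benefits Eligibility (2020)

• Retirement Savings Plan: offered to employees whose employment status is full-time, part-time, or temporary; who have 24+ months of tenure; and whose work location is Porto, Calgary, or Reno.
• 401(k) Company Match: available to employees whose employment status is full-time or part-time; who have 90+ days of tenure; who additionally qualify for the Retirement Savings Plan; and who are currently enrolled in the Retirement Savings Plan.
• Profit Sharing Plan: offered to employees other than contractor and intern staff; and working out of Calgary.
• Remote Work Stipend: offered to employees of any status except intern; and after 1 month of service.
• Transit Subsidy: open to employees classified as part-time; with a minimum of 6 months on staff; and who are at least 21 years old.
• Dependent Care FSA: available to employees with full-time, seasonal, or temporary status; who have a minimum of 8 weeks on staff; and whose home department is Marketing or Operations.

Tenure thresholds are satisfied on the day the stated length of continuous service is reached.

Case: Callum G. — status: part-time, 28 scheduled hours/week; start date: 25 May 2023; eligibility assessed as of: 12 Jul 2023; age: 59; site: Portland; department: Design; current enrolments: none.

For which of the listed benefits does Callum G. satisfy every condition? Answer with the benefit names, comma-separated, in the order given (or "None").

Service from 25 May 2023 to 12 Jul 2023: 48 days.
Retirement Savings Plan — status part-time ✓; service 48 days < 24 months (≈720 days) ✗ → not eligible.
401(k) Company Match — status part-time ✓; service 48 days < 90 days ✗ → not eligible.
Profit Sharing Plan — status part-time ✓ (not excluded); site Portland ✗ (not Calgary) → not eligible.
Remote Work Stipend — status part-time ✓ (not excluded); service 48 days ≥ 1 month (≈30 days) ✓ → eligible.
Transit Subsidy — status part-time ✓; service 48 days < 6 months (≈180 days) ✗ → not eligible.
Dependent Care FSA — status part-time ✗ (requires full-time, seasonal, or temporary) → not eligible.

Remote Work Stipend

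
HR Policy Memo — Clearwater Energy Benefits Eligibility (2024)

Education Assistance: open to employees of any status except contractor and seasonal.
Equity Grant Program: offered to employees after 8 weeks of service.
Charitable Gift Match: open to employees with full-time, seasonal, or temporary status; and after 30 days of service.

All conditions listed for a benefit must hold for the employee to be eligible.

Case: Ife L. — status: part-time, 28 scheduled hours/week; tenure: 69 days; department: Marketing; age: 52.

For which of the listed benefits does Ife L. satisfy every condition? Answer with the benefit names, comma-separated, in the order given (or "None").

Education Assistance, Equity Grant Program

Education Assistance — status part-time ✓ (not excluded) → eligible.
Equity Grant Program — service 69 days ≥ 8 weeks (≈56 days) ✓ → eligible.
Charitable Gift Match — status part-time ✗ (requires full-time, seasonal, or temporary) → not eligible.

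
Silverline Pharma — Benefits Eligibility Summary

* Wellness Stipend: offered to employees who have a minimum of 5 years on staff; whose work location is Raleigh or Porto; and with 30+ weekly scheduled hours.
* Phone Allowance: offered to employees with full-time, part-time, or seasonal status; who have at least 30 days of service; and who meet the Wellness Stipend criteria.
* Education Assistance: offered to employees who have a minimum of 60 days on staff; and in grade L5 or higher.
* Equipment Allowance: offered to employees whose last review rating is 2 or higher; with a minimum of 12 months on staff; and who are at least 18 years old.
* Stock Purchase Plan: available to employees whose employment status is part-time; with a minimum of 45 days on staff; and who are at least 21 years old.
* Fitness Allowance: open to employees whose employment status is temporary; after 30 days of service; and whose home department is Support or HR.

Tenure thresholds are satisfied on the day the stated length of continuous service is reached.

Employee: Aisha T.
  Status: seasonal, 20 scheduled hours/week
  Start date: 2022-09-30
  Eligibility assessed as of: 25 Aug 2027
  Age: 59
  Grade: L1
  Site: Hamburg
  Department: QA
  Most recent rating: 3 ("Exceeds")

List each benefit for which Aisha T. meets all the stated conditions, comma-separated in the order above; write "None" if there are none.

Equipment Allowance

Service from 2022-09-30 to 25 Aug 2027: 1790 days.
Wellness Stipend — service 1790 days < 5 years (≈1825 days) ✗ → not eligible.
Phone Allowance — status seasonal ✓; service 1790 days ≥ 30 days ✓; not eligible for Wellness Stipend ✗ → not eligible.
Education Assistance — service 1790 days ≥ 60 days ✓; grade L1 < L5 ✗ → not eligible.
Equipment Allowance — rating 3 ≥ 2 ✓; service 1790 days ≥ 12 months (≈360 days) ✓; age 59 ≥ 18 ✓ → eligible.
Stock Purchase Plan — status seasonal ✗ (requires part-time) → not eligible.
Fitness Allowance — status seasonal ✗ (requires temporary) → not eligible.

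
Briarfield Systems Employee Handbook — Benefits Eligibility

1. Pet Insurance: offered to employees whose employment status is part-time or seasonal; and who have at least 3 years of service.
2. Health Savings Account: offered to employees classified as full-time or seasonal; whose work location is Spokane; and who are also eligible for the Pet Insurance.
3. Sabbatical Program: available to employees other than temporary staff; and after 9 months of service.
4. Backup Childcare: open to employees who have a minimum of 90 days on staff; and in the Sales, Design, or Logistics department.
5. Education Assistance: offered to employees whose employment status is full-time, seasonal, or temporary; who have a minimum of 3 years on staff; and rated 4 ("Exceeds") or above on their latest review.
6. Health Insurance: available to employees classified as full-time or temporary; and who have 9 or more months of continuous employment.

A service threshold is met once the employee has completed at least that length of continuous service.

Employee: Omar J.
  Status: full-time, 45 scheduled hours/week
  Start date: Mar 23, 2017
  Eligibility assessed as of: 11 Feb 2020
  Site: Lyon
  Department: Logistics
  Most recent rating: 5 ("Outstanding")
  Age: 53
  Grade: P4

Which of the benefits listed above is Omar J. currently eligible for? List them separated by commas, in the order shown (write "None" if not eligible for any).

Service from Mar 23, 2017 to 11 Feb 2020: 1055 days.
Pet Insurance — status full-time ✗ (requires part-time or seasonal) → not eligible.
Health Savings Account — status full-time ✓; site Lyon ✗ (not Spokane) → not eligible.
Sabbatical Program — status full-time ✓ (not excluded); service 1055 days ≥ 9 months (≈270 days) ✓ → eligible.
Backup Childcare — service 1055 days ≥ 90 days ✓; dept Logistics ✓ → eligible.
Education Assistance — status full-time ✓; service 1055 days < 3 years (≈1095 days) ✗ → not eligible.
Health Insurance — status full-time ✓; service 1055 days ≥ 9 months (≈270 days) ✓ → eligible.

Sabbatical Program, Backup Childcare, Health Insurance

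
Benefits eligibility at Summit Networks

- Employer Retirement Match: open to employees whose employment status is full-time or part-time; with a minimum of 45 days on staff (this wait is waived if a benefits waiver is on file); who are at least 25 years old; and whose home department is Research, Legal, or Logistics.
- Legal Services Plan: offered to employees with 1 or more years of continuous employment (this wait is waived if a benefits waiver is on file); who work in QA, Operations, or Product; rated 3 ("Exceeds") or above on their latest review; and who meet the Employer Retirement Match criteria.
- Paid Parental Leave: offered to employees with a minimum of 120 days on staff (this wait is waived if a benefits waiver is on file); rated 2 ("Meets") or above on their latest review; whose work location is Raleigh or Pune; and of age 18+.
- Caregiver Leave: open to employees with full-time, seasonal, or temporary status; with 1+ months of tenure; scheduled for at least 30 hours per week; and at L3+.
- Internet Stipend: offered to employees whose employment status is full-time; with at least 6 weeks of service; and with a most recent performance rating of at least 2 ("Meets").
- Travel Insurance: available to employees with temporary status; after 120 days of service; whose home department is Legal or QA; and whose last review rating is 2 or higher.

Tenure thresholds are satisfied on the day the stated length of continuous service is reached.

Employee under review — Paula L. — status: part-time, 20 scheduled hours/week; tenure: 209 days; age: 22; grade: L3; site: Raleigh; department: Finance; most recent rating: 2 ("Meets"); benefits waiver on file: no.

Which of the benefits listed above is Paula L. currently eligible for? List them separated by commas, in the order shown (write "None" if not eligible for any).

Employer Retirement Match — status part-time ✓; no waiver, service 209 days ≥ 45 days ✓; age 22 < 25 ✗ → not eligible.
Legal Services Plan — no waiver, service 209 days < 1 year (≈365 days) ✗ → not eligible.
Paid Parental Leave — no waiver, service 209 days ≥ 120 days ✓; rating 2 ≥ 2 ✓; site Raleigh ✓; age 22 ≥ 18 ✓ → eligible.
Caregiver Leave — status part-time ✗ (requires full-time, seasonal, or temporary) → not eligible.
Internet Stipend — status part-time ✗ (requires full-time) → not eligible.
Travel Insurance — status part-time ✗ (requires temporary) → not eligible.

Paid Parental Leave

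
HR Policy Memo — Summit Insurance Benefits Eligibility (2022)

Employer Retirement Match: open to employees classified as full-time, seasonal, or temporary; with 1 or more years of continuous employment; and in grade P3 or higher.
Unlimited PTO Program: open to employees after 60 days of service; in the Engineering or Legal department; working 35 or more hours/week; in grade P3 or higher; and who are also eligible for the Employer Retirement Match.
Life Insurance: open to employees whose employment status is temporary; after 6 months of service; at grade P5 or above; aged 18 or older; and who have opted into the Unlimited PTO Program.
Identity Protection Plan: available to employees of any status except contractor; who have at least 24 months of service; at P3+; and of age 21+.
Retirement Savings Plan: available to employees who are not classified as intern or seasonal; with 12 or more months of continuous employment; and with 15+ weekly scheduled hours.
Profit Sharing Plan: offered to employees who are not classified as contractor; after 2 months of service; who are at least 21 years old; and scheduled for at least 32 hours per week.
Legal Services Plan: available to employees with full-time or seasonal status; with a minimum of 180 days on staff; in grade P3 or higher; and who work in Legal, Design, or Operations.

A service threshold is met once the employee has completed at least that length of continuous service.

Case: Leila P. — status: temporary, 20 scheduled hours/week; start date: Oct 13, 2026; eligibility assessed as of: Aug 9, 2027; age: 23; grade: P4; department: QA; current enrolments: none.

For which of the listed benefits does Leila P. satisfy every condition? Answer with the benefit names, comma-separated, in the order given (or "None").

Service from Oct 13, 2026 to Aug 9, 2027: 300 days.
Employer Retirement Match — status temporary ✓; service 300 days < 1 year (≈365 days) ✗ → not eligible.
Unlimited PTO Program — service 300 days ≥ 60 days ✓; dept QA ✗ → not eligible.
Life Insurance — status temporary ✓; service 300 days ≥ 6 months (≈180 days) ✓; grade P4 < P5 ✗ → not eligible.
Identity Protection Plan — status temporary ✓ (not excluded); service 300 days < 24 months (≈720 days) ✗ → not eligible.
Retirement Savings Plan — status temporary ✓ (not excluded); service 300 days < 12 months (≈360 days) ✗ → not eligible.
Profit Sharing Plan — status temporary ✓ (not excluded); service 300 days ≥ 2 months (≈60 days) ✓; age 23 ≥ 21 ✓; 20 hrs/wk < 32 ✗ → not eligible.
Legal Services Plan — status temporary ✗ (requires full-time or seasonal) → not eligible.

None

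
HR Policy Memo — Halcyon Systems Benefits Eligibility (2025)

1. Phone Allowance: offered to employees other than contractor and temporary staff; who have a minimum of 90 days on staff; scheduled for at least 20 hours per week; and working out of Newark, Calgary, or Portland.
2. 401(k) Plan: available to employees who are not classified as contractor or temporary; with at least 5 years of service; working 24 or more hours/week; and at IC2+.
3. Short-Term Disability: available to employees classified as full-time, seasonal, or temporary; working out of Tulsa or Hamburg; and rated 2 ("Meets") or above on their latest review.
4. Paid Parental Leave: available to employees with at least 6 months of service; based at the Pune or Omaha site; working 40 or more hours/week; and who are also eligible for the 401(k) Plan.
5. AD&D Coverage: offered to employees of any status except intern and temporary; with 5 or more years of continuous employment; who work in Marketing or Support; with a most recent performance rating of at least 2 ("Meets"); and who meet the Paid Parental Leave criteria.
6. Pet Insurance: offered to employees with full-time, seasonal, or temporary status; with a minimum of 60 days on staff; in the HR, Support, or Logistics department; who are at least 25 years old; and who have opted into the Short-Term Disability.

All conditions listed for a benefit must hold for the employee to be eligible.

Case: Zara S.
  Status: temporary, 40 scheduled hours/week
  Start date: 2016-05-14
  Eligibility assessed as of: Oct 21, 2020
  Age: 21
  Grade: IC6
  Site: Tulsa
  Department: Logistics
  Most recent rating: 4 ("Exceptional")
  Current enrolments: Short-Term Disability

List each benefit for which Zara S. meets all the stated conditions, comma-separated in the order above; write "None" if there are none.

Service from 2016-05-14 to Oct 21, 2020: 1621 days.
Phone Allowance — status temporary ✗ (excluded) → not eligible.
401(k) Plan — status temporary ✗ (excluded) → not eligible.
Short-Term Disability — status temporary ✓; site Tulsa ✓; rating 4 ≥ 2 ✓ → eligible.
Paid Parental Leave — service 1621 days ≥ 6 months (≈180 days) ✓; site Tulsa ✗ (not Pune or Omaha) → not eligible.
AD&D Coverage — status temporary ✗ (excluded) → not eligible.
Pet Insurance — status temporary ✓; service 1621 days ≥ 60 days ✓; dept Logistics ✓; age 21 < 25 ✗ → not eligible.

Short-Term Disability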